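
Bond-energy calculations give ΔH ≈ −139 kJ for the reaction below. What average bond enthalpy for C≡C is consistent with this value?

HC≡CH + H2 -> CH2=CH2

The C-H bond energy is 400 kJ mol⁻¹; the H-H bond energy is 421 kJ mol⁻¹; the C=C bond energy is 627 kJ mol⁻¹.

Let D be the C≡C bond energy.
Σ(broken) = 1×D + 2×400 + 1×421 = 1221 + D
Σ(formed) = 4×400 + 1×627 = 2227
ΔH = Σ(broken) − Σ(formed) = (1221 + D) − (2227) = −1006 + D
Setting this equal to −139 kJ gives D = 867 kJ/mol.

D(C≡C) ≈ 867 kJ/mol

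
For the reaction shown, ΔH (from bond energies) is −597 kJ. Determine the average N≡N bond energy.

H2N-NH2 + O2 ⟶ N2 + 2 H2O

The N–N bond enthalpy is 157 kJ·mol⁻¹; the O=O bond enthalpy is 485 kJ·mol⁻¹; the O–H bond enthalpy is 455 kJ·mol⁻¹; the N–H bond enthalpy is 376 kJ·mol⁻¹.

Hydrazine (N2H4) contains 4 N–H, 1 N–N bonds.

D(N≡N) ≈ 923 kJ/mol

Let D be the N≡N bond energy.
Σ(broken) = 4×376 + 1×157 + 1×485 = 2146
Σ(formed) = 1×D + 4×455 = 1820 + D
ΔH = Σ(broken) − Σ(formed) = (2146) − (1820 + D) = +326 − D
Setting this equal to −597 kJ gives D = 923 kJ/mol.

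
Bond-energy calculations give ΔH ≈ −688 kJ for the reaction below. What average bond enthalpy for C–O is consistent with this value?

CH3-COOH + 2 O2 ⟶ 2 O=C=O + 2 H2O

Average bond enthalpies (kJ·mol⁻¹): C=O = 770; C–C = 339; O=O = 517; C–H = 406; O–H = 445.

Let D be the C–O bond energy.
Σ(broken) = 1×339 + 3×406 + 1×D + 1×770 + 1×445 + 2×517 = 3806 + D
Σ(formed) = 4×770 + 4×445 = 4860
ΔH = Σ(broken) − Σ(formed) = (3806 + D) − (4860) = −1054 + D
Setting this equal to −688 kJ gives D = 366 kJ/mol.

D(C–O) ≈ 366 kJ/mol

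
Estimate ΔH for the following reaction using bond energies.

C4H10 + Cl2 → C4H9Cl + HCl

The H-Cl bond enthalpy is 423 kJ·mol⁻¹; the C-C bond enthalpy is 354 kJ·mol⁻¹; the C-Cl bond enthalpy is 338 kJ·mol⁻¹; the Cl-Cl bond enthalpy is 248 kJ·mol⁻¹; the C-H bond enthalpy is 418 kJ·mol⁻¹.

Bonds broken (reactants):
  C-C: 3 × 354 = 1062
  C-H: 10 × 418 = 4180
  Cl-Cl: 1 × 248 = 248
  Σ(broken) = 5490 kJ
Bonds formed (products):
  C-C: 3 × 354 = 1062
  C-Cl: 1 × 338 = 338
  C-H: 9 × 418 = 3762
  H-Cl: 1 × 423 = 423
  Σ(formed) = 5585 kJ
ΔH = Σ(broken) − Σ(formed) = 5490 − 5585 = −95 kJ

ΔH ≈ −95 kJ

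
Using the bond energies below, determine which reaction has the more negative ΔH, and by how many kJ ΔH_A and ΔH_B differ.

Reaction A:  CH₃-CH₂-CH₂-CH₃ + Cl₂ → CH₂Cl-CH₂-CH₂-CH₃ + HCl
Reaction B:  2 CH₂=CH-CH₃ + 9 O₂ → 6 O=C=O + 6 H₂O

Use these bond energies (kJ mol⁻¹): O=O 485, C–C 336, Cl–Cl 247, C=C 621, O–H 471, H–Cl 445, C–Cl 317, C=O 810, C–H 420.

Reaction A:
  Bonds broken (reactants):
    C–C: 3 × 336 = 1008
    C–H: 10 × 420 = 4200
    Cl–Cl: 1 × 247 = 247
    Σ(broken) = 5455 kJ
  Bonds formed (products):
    C–C: 3 × 336 = 1008
    C–Cl: 1 × 317 = 317
    C–H: 9 × 420 = 3780
    H–Cl: 1 × 445 = 445
    Σ(formed) = 5550 kJ
  ΔH_A = 5455 − 5550 = −95 kJ
Reaction B:
  Bonds broken (reactants):
    C–C: 2 × 336 = 672
    C–H: 12 × 420 = 5040
    C=C: 2 × 621 = 1242
    O=O: 9 × 485 = 4365
    Σ(broken) = 11319 kJ
  Bonds formed (products):
    C=O: 12 × 810 = 9720
    O–H: 12 × 471 = 5652
    Σ(formed) = 15372 kJ
  ΔH_B = 11319 − 15372 = −4053 kJ
ΔH_A − ΔH_B = +3958 kJ, so reaction B has the more negative ΔH; |ΔH_A − ΔH_B| = 3958 kJ.

Reaction B, by 3958 kJ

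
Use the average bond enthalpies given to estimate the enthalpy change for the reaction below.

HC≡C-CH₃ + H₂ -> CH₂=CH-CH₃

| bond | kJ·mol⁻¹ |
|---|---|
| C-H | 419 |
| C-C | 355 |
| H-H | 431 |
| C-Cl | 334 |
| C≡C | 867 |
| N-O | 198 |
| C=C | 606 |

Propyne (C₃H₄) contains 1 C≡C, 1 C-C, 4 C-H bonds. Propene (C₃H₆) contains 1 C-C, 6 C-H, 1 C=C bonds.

ΔH ≈ −146 kJ

Bonds broken (reactants):
  C≡C: 1 × 867 = 867
  C-C: 1 × 355 = 355
  C-H: 4 × 419 = 1676
  H-H: 1 × 431 = 431
  Σ(broken) = 3329 kJ
Bonds formed (products):
  C-C: 1 × 355 = 355
  C-H: 6 × 419 = 2514
  C=C: 1 × 606 = 606
  Σ(formed) = 3475 kJ
ΔH = Σ(broken) − Σ(formed) = 3329 − 3475 = −146 kJ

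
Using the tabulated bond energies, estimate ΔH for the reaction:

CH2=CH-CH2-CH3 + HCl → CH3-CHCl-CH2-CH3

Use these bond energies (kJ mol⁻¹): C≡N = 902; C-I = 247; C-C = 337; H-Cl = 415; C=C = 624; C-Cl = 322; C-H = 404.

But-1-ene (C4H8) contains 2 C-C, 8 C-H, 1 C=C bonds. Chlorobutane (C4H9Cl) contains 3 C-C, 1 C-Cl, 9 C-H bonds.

Bonds broken (reactants):
  C-C: 2 × 337 = 674
  C-H: 8 × 404 = 3232
  C=C: 1 × 624 = 624
  H-Cl: 1 × 415 = 415
  Σ(broken) = 4945 kJ
Bonds formed (products):
  C-C: 3 × 337 = 1011
  C-Cl: 1 × 322 = 322
  C-H: 9 × 404 = 3636
  Σ(formed) = 4969 kJ
ΔH = Σ(broken) − Σ(formed) = 4945 − 4969 = −24 kJ

ΔH ≈ −24 kJ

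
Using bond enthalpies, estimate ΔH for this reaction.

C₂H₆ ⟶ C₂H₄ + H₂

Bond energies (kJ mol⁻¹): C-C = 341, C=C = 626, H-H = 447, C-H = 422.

Bonds broken (reactants):
  C-C: 1 × 341 = 341
  C-H: 6 × 422 = 2532
  Σ(broken) = 2873 kJ
Bonds formed (products):
  C-H: 4 × 422 = 1688
  C=C: 1 × 626 = 626
  H-H: 1 × 447 = 447
  Σ(formed) = 2761 kJ
ΔH = Σ(broken) − Σ(formed) = 2873 − 2761 = +112 kJ

ΔH ≈ +112 kJ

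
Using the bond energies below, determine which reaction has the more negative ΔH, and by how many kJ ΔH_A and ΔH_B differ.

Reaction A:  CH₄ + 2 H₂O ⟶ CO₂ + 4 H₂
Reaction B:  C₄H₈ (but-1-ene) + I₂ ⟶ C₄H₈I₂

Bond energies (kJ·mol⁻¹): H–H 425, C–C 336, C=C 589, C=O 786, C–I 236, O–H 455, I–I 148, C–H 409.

Reaction B, by 255 kJ

Reaction A:
  Bonds broken (reactants):
    C–H: 4 × 409 = 1636
    O–H: 4 × 455 = 1820
    Σ(broken) = 3456 kJ
  Bonds formed (products):
    C=O: 2 × 786 = 1572
    H–H: 4 × 425 = 1700
    Σ(formed) = 3272 kJ
  ΔH_A = 3456 − 3272 = +184 kJ
Reaction B:
  Bonds broken (reactants):
    C–C: 2 × 336 = 672
    C–H: 8 × 409 = 3272
    C=C: 1 × 589 = 589
    I–I: 1 × 148 = 148
    Σ(broken) = 4681 kJ
  Bonds formed (products):
    C–C: 3 × 336 = 1008
    C–H: 8 × 409 = 3272
    C–I: 2 × 236 = 472
    Σ(formed) = 4752 kJ
  ΔH_B = 4681 − 4752 = −71 kJ
ΔH_A − ΔH_B = +255 kJ, so reaction B has the more negative ΔH; |ΔH_A − ΔH_B| = 255 kJ.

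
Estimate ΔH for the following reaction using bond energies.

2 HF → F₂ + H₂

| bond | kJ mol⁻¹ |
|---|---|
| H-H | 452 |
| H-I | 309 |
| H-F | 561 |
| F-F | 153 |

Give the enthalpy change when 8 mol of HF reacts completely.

ΔH = +2068 kJ

Bonds broken (reactants):
  H-F: 2 × 561 = 1122
  Σ(broken) = 1122 kJ
Bonds formed (products):
  F-F: 1 × 153 = 153
  H-H: 1 × 452 = 452
  Σ(formed) = 605 kJ
ΔH = Σ(broken) − Σ(formed) = 1122 − 605 = +517 kJ
For 4× the reaction as written: 4 × (+517) = +2068 kJ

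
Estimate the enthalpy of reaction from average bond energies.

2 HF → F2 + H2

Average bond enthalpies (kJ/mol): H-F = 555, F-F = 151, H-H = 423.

Bonds broken (reactants):
  H-F: 2 × 555 = 1110
  Σ(broken) = 1110 kJ
Bonds formed (products):
  F-F: 1 × 151 = 151
  H-H: 1 × 423 = 423
  Σ(formed) = 574 kJ
ΔH = Σ(broken) − Σ(formed) = 1110 − 574 = +536 kJ

ΔH ≈ +536 kJ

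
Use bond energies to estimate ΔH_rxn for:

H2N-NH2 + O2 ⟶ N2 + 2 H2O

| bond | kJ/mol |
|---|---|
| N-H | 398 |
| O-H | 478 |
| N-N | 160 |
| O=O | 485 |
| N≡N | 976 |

Bonds broken (reactants):
  N-H: 4 × 398 = 1592
  N-N: 1 × 160 = 160
  O=O: 1 × 485 = 485
  Σ(broken) = 2237 kJ
Bonds formed (products):
  N≡N: 1 × 976 = 976
  O-H: 4 × 478 = 1912
  Σ(formed) = 2888 kJ
ΔH = Σ(broken) − Σ(formed) = 2237 − 2888 = −651 kJ

ΔH ≈ −651 kJ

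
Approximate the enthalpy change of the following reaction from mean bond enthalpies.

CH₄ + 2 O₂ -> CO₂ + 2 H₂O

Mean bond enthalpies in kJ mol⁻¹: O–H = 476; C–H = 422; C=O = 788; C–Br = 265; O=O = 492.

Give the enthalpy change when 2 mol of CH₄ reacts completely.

Bonds broken (reactants):
  C–H: 4 × 422 = 1688
  O=O: 2 × 492 = 984
  Σ(broken) = 2672 kJ
Bonds formed (products):
  C=O: 2 × 788 = 1576
  O–H: 4 × 476 = 1904
  Σ(formed) = 3480 kJ
ΔH = Σ(broken) − Σ(formed) = 2672 − 3480 = −808 kJ
For 2× the reaction as written: 2 × (−808) = −1616 kJ

ΔH = −1616 kJ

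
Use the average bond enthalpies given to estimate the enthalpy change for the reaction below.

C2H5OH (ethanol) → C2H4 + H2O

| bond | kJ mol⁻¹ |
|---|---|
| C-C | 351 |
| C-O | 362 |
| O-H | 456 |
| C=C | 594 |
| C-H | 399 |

ΔH ≈ +62 kJ

Bonds broken (reactants):
  C-C: 1 × 351 = 351
  C-H: 5 × 399 = 1995
  C-O: 1 × 362 = 362
  O-H: 1 × 456 = 456
  Σ(broken) = 3164 kJ
Bonds formed (products):
  C-H: 4 × 399 = 1596
  C=C: 1 × 594 = 594
  O-H: 2 × 456 = 912
  Σ(formed) = 3102 kJ
ΔH = Σ(broken) − Σ(formed) = 3164 − 3102 = +62 kJ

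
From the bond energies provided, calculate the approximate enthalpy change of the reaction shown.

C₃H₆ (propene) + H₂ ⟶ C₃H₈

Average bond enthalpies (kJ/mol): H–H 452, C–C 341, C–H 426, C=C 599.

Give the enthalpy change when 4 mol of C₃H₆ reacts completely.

ΔH = −568 kJ

Bonds broken (reactants):
  C–C: 1 × 341 = 341
  C–H: 6 × 426 = 2556
  C=C: 1 × 599 = 599
  H–H: 1 × 452 = 452
  Σ(broken) = 3948 kJ
Bonds formed (products):
  C–C: 2 × 341 = 682
  C–H: 8 × 426 = 3408
  Σ(formed) = 4090 kJ
ΔH = Σ(broken) − Σ(formed) = 3948 − 4090 = −142 kJ
For 4× the reaction as written: 4 × (−142) = −568 kJ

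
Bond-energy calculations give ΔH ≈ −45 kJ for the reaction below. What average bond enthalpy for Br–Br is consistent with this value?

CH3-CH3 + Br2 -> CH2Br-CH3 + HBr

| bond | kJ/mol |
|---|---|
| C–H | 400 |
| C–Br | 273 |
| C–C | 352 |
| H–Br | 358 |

Let D be the Br–Br bond energy.
Σ(broken) = 1×D + 1×352 + 6×400 = 2752 + D
Σ(formed) = 1×273 + 1×352 + 5×400 + 1×358 = 2983
ΔH = Σ(broken) − Σ(formed) = (2752 + D) − (2983) = −231 + D
Setting this equal to −45 kJ gives D = 186 kJ/mol.

D(Br–Br) ≈ 186 kJ/mol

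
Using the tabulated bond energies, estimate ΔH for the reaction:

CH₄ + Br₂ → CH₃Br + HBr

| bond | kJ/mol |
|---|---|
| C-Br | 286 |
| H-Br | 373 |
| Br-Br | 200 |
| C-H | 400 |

ΔH ≈ −59 kJ

Bonds broken (reactants):
  Br-Br: 1 × 200 = 200
  C-H: 4 × 400 = 1600
  Σ(broken) = 1800 kJ
Bonds formed (products):
  C-Br: 1 × 286 = 286
  C-H: 3 × 400 = 1200
  H-Br: 1 × 373 = 373
  Σ(formed) = 1859 kJ
ΔH = Σ(broken) − Σ(formed) = 1800 − 1859 = −59 kJ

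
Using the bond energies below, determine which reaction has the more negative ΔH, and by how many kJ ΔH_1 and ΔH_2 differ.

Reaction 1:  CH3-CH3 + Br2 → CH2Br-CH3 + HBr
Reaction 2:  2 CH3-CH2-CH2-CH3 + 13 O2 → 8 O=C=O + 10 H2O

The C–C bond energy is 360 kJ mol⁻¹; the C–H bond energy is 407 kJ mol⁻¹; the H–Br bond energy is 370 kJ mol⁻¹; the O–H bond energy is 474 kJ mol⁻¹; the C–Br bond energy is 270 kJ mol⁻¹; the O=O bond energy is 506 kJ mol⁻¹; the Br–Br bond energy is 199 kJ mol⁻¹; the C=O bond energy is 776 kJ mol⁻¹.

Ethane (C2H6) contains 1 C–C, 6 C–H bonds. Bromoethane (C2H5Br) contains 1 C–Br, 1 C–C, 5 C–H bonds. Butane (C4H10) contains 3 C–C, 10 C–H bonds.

Reaction 2, by 4984 kJ

Reaction 1:
  Bonds broken (reactants):
    Br–Br: 1 × 199 = 199
    C–C: 1 × 360 = 360
    C–H: 6 × 407 = 2442
    Σ(broken) = 3001 kJ
  Bonds formed (products):
    C–Br: 1 × 270 = 270
    C–C: 1 × 360 = 360
    C–H: 5 × 407 = 2035
    H–Br: 1 × 370 = 370
    Σ(formed) = 3035 kJ
  ΔH_1 = 3001 − 3035 = −34 kJ
Reaction 2:
  Bonds broken (reactants):
    C–C: 6 × 360 = 2160
    C–H: 20 × 407 = 8140
    O=O: 13 × 506 = 6578
    Σ(broken) = 16878 kJ
  Bonds formed (products):
    C=O: 16 × 776 = 12416
    O–H: 20 × 474 = 9480
    Σ(formed) = 21896 kJ
  ΔH_2 = 16878 − 21896 = −5018 kJ
ΔH_1 − ΔH_2 = +4984 kJ, so reaction 2 has the more negative ΔH; |ΔH_1 − ΔH_2| = 4984 kJ.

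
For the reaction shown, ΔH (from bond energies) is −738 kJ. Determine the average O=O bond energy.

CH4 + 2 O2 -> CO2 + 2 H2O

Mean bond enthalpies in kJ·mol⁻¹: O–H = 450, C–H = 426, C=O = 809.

Let D be the O=O bond energy.
Σ(broken) = 4×426 + 2×D = 1704 + 2D
Σ(formed) = 2×809 + 4×450 = 3418
ΔH = Σ(broken) − Σ(formed) = (1704 + 2D) − (3418) = −1714 + 2D
Setting this equal to −738 kJ gives 2D = 976, so D = 488 kJ/mol.

D(O=O) ≈ 488 kJ/mol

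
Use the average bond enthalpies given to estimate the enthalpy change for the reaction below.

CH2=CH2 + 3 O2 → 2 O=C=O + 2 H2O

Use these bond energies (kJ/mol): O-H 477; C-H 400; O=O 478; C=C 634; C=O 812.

ΔH ≈ −1488 kJ

Bonds broken (reactants):
  C-H: 4 × 400 = 1600
  C=C: 1 × 634 = 634
  O=O: 3 × 478 = 1434
  Σ(broken) = 3668 kJ
Bonds formed (products):
  C=O: 4 × 812 = 3248
  O-H: 4 × 477 = 1908
  Σ(formed) = 5156 kJ
ΔH = Σ(broken) − Σ(formed) = 3668 − 5156 = −1488 kJ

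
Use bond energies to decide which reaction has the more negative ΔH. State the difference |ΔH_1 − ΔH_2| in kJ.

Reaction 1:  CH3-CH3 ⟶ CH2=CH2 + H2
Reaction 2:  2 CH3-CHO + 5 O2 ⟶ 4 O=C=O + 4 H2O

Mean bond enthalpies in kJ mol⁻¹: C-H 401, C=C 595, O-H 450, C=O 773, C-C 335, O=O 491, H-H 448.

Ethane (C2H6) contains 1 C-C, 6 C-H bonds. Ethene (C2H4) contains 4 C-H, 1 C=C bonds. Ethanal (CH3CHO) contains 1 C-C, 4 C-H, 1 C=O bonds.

Reaction 2, by 1999 kJ

Reaction 1:
  Bonds broken (reactants):
    C-C: 1 × 335 = 335
    C-H: 6 × 401 = 2406
    Σ(broken) = 2741 kJ
  Bonds formed (products):
    C-H: 4 × 401 = 1604
    C=C: 1 × 595 = 595
    H-H: 1 × 448 = 448
    Σ(formed) = 2647 kJ
  ΔH_1 = 2741 − 2647 = +94 kJ
Reaction 2:
  Bonds broken (reactants):
    C-C: 2 × 335 = 670
    C-H: 8 × 401 = 3208
    C=O: 2 × 773 = 1546
    O=O: 5 × 491 = 2455
    Σ(broken) = 7879 kJ
  Bonds formed (products):
    C=O: 8 × 773 = 6184
    O-H: 8 × 450 = 3600
    Σ(formed) = 9784 kJ
  ΔH_2 = 7879 − 9784 = −1905 kJ
ΔH_1 − ΔH_2 = +1999 kJ, so reaction 2 has the more negative ΔH; |ΔH_1 − ΔH_2| = 1999 kJ.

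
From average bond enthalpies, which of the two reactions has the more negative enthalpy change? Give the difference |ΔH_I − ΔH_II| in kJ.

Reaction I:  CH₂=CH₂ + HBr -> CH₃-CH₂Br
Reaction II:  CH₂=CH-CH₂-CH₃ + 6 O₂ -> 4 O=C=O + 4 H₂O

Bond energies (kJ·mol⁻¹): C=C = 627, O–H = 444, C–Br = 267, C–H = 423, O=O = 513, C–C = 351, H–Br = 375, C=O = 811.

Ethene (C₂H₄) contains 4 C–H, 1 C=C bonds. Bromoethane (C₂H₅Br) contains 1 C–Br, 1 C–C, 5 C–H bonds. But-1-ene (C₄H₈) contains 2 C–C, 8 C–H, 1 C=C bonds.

Reaction II, by 2210 kJ

Reaction I:
  Bonds broken (reactants):
    C–H: 4 × 423 = 1692
    C=C: 1 × 627 = 627
    H–Br: 1 × 375 = 375
    Σ(broken) = 2694 kJ
  Bonds formed (products):
    C–Br: 1 × 267 = 267
    C–C: 1 × 351 = 351
    C–H: 5 × 423 = 2115
    Σ(formed) = 2733 kJ
  ΔH_I = 2694 − 2733 = −39 kJ
Reaction II:
  Bonds broken (reactants):
    C–C: 2 × 351 = 702
    C–H: 8 × 423 = 3384
    C=C: 1 × 627 = 627
    O=O: 6 × 513 = 3078
    Σ(broken) = 7791 kJ
  Bonds formed (products):
    C=O: 8 × 811 = 6488
    O–H: 8 × 444 = 3552
    Σ(formed) = 10040 kJ
  ΔH_II = 7791 − 10040 = −2249 kJ
ΔH_I − ΔH_II = +2210 kJ, so reaction II has the more negative ΔH; |ΔH_I − ΔH_II| = 2210 kJ.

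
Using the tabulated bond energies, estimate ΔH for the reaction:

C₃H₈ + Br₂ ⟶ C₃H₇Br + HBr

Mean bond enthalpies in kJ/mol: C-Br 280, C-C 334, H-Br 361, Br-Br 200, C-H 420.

ΔH ≈ −21 kJ

Bonds broken (reactants):
  Br-Br: 1 × 200 = 200
  C-C: 2 × 334 = 668
  C-H: 8 × 420 = 3360
  Σ(broken) = 4228 kJ
Bonds formed (products):
  C-Br: 1 × 280 = 280
  C-C: 2 × 334 = 668
  C-H: 7 × 420 = 2940
  H-Br: 1 × 361 = 361
  Σ(formed) = 4249 kJ
ΔH = Σ(broken) − Σ(formed) = 4228 − 4249 = −21 kJ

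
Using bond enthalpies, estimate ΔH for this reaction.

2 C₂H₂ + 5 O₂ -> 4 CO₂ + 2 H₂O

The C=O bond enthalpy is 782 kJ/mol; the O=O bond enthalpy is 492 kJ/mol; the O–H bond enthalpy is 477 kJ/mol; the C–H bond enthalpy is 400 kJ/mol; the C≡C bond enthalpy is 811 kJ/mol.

Bonds broken (reactants):
  C≡C: 2 × 811 = 1622
  C–H: 4 × 400 = 1600
  O=O: 5 × 492 = 2460
  Σ(broken) = 5682 kJ
Bonds formed (products):
  C=O: 8 × 782 = 6256
  O–H: 4 × 477 = 1908
  Σ(formed) = 8164 kJ
ΔH = Σ(broken) − Σ(formed) = 5682 − 8164 = −2482 kJ

ΔH ≈ −2482 kJ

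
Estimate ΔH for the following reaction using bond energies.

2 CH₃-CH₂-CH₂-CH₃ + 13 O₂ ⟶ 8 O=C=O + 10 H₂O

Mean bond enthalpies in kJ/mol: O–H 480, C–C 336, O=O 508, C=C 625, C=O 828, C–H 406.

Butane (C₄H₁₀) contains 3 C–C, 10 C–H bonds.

Bonds broken (reactants):
  C–C: 6 × 336 = 2016
  C–H: 20 × 406 = 8120
  O=O: 13 × 508 = 6604
  Σ(broken) = 16740 kJ
Bonds formed (products):
  C=O: 16 × 828 = 13248
  O–H: 20 × 480 = 9600
  Σ(formed) = 22848 kJ
ΔH = Σ(broken) − Σ(formed) = 16740 − 22848 = −6108 kJ

ΔH ≈ −6108 kJ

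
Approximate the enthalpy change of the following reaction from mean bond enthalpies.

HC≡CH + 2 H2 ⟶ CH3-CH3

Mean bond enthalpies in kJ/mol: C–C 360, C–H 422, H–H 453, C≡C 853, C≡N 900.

ΔH ≈ −289 kJ

Bonds broken (reactants):
  C≡C: 1 × 853 = 853
  C–H: 2 × 422 = 844
  H–H: 2 × 453 = 906
  Σ(broken) = 2603 kJ
Bonds formed (products):
  C–C: 1 × 360 = 360
  C–H: 6 × 422 = 2532
  Σ(formed) = 2892 kJ
ΔH = Σ(broken) − Σ(formed) = 2603 − 2892 = −289 kJ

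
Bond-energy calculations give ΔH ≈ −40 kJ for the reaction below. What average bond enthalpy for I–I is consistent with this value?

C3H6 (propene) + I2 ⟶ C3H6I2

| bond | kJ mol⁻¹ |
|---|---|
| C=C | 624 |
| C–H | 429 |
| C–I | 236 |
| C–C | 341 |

D(I–I) ≈ 149 kJ/mol

Let D be the I–I bond energy.
Σ(broken) = 1×341 + 6×429 + 1×624 + 1×D = 3539 + D
Σ(formed) = 2×341 + 6×429 + 2×236 = 3728
ΔH = Σ(broken) − Σ(formed) = (3539 + D) − (3728) = −189 + D
Setting this equal to −40 kJ gives D = 149 kJ/mol.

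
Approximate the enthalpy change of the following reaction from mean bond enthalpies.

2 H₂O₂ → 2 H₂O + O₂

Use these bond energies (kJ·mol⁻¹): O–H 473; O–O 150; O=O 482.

Bonds broken (reactants):
  O–H: 4 × 473 = 1892
  O–O: 2 × 150 = 300
  Σ(broken) = 2192 kJ
Bonds formed (products):
  O–H: 4 × 473 = 1892
  O=O: 1 × 482 = 482
  Σ(formed) = 2374 kJ
ΔH = Σ(broken) − Σ(formed) = 2192 − 2374 = −182 kJ

ΔH ≈ −182 kJ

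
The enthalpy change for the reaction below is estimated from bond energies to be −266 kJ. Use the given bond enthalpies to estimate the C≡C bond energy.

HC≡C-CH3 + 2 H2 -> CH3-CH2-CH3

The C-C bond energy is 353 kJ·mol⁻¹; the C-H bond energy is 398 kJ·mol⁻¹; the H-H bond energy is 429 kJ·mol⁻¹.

Let D be the C≡C bond energy.
Σ(broken) = 1×D + 1×353 + 4×398 + 2×429 = 2803 + D
Σ(formed) = 2×353 + 8×398 = 3890
ΔH = Σ(broken) − Σ(formed) = (2803 + D) − (3890) = −1087 + D
Setting this equal to −266 kJ gives D = 821 kJ/mol.

D(C≡C) ≈ 821 kJ/mol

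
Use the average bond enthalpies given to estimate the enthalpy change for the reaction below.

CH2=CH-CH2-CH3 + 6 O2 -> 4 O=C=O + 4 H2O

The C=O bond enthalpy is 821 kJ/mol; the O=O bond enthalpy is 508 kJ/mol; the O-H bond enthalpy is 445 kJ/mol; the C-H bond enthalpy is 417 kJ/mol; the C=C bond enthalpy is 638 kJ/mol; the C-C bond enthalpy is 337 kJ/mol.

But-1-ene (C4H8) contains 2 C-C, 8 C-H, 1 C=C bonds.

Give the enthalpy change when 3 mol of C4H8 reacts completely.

ΔH = −7296 kJ

Bonds broken (reactants):
  C-C: 2 × 337 = 674
  C-H: 8 × 417 = 3336
  C=C: 1 × 638 = 638
  O=O: 6 × 508 = 3048
  Σ(broken) = 7696 kJ
Bonds formed (products):
  C=O: 8 × 821 = 6568
  O-H: 8 × 445 = 3560
  Σ(formed) = 10128 kJ
ΔH = Σ(broken) − Σ(formed) = 7696 − 10128 = −2432 kJ
For 3× the reaction as written: 3 × (−2432) = −7296 kJ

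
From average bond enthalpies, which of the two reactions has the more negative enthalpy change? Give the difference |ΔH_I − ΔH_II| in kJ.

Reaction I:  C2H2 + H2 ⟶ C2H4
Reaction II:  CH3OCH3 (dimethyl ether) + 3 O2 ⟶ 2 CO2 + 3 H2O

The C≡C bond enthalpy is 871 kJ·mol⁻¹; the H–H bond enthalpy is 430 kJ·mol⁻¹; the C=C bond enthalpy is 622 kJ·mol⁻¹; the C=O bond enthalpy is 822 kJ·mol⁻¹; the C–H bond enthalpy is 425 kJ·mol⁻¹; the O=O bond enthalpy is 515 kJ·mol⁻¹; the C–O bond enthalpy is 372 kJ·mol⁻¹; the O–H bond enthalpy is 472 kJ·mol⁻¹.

Reaction I:
  Bonds broken (reactants):
    C≡C: 1 × 871 = 871
    C–H: 2 × 425 = 850
    H–H: 1 × 430 = 430
    Σ(broken) = 2151 kJ
  Bonds formed (products):
    C–H: 4 × 425 = 1700
    C=C: 1 × 622 = 622
    Σ(formed) = 2322 kJ
  ΔH_I = 2151 − 2322 = −171 kJ
Reaction II:
  Bonds broken (reactants):
    C–H: 6 × 425 = 2550
    C–O: 2 × 372 = 744
    O=O: 3 × 515 = 1545
    Σ(broken) = 4839 kJ
  Bonds formed (products):
    C=O: 4 × 822 = 3288
    O–H: 6 × 472 = 2832
    Σ(formed) = 6120 kJ
  ΔH_II = 4839 − 6120 = −1281 kJ
ΔH_I − ΔH_II = +1110 kJ, so reaction II has the more negative ΔH; |ΔH_I − ΔH_II| = 1110 kJ.

Reaction II, by 1110 kJ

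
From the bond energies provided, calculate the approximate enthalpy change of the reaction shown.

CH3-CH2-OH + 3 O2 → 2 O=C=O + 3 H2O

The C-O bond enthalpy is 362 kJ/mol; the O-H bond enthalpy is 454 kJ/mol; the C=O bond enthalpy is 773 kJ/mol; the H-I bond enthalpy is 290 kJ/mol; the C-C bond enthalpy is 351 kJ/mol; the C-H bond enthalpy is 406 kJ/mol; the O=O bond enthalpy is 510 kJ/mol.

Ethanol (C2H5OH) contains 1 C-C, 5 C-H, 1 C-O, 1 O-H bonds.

Bonds broken (reactants):
  C-C: 1 × 351 = 351
  C-H: 5 × 406 = 2030
  C-O: 1 × 362 = 362
  O-H: 1 × 454 = 454
  O=O: 3 × 510 = 1530
  Σ(broken) = 4727 kJ
Bonds formed (products):
  C=O: 4 × 773 = 3092
  O-H: 6 × 454 = 2724
  Σ(formed) = 5816 kJ
ΔH = Σ(broken) − Σ(formed) = 4727 − 5816 = −1089 kJ

ΔH ≈ −1089 kJ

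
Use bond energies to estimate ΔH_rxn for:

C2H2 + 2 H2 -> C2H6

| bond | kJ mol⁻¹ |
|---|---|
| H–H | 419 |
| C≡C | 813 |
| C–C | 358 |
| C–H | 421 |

Bonds broken (reactants):
  C≡C: 1 × 813 = 813
  C–H: 2 × 421 = 842
  H–H: 2 × 419 = 838
  Σ(broken) = 2493 kJ
Bonds formed (products):
  C–C: 1 × 358 = 358
  C–H: 6 × 421 = 2526
  Σ(formed) = 2884 kJ
ΔH = Σ(broken) − Σ(formed) = 2493 − 2884 = −391 kJ

ΔH ≈ −391 kJ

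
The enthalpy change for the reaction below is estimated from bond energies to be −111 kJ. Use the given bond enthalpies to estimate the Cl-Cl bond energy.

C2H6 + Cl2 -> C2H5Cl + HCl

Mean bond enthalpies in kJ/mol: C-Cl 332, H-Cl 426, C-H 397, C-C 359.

Let D be the Cl-Cl bond energy.
Σ(broken) = 1×359 + 6×397 + 1×D = 2741 + D
Σ(formed) = 1×359 + 1×332 + 5×397 + 1×426 = 3102
ΔH = Σ(broken) − Σ(formed) = (2741 + D) − (3102) = −361 + D
Setting this equal to −111 kJ gives D = 250 kJ/mol.

D(Cl-Cl) ≈ 250 kJ/mol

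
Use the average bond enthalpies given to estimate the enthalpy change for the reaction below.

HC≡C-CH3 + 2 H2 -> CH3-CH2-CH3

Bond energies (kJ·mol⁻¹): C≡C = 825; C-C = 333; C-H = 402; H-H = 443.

Bonds broken (reactants):
  C≡C: 1 × 825 = 825
  C-C: 1 × 333 = 333
  C-H: 4 × 402 = 1608
  H-H: 2 × 443 = 886
  Σ(broken) = 3652 kJ
Bonds formed (products):
  C-C: 2 × 333 = 666
  C-H: 8 × 402 = 3216
  Σ(formed) = 3882 kJ
ΔH = Σ(broken) − Σ(formed) = 3652 − 3882 = −230 kJ

ΔH ≈ −230 kJ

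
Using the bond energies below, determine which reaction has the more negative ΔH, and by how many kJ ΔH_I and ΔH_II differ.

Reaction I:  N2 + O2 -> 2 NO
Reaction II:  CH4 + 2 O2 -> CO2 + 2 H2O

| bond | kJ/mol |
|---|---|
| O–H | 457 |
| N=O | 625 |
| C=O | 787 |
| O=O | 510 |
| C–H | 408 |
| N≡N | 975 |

Reaction I:
  Bonds broken (reactants):
    N≡N: 1 × 975 = 975
    O=O: 1 × 510 = 510
    Σ(broken) = 1485 kJ
  Bonds formed (products):
    N=O: 2 × 625 = 1250
    Σ(formed) = 1250 kJ
  ΔH_I = 1485 − 1250 = +235 kJ
Reaction II:
  Bonds broken (reactants):
    C–H: 4 × 408 = 1632
    O=O: 2 × 510 = 1020
    Σ(broken) = 2652 kJ
  Bonds formed (products):
    C=O: 2 × 787 = 1574
    O–H: 4 × 457 = 1828
    Σ(formed) = 3402 kJ
  ΔH_II = 2652 − 3402 = −750 kJ
ΔH_I − ΔH_II = +985 kJ, so reaction II has the more negative ΔH; |ΔH_I − ΔH_II| = 985 kJ.

Reaction II, by 985 kJ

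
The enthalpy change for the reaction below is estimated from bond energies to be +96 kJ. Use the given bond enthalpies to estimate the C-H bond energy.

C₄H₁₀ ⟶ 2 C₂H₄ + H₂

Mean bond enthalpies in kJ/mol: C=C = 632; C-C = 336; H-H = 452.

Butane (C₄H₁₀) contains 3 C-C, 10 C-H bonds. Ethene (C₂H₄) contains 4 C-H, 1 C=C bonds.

D(C-H) ≈ 402 kJ/mol

Let D be the C-H bond energy.
Σ(broken) = 3×336 + 10×D = 1008 + 10D
Σ(formed) = 8×D + 2×632 + 1×452 = 1716 + 8D
ΔH = Σ(broken) − Σ(formed) = (1008 + 10D) − (1716 + 8D) = −708 + 2D
Setting this equal to +96 kJ gives 2D = 804, so D = 402 kJ/mol.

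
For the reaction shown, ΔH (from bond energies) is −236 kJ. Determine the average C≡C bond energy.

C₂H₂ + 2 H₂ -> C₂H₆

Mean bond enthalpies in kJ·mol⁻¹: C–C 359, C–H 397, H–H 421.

Let D be the C≡C bond energy.
Σ(broken) = 1×D + 2×397 + 2×421 = 1636 + D
Σ(formed) = 1×359 + 6×397 = 2741
ΔH = Σ(broken) − Σ(formed) = (1636 + D) − (2741) = −1105 + D
Setting this equal to −236 kJ gives D = 869 kJ/mol.

D(C≡C) ≈ 869 kJ/mol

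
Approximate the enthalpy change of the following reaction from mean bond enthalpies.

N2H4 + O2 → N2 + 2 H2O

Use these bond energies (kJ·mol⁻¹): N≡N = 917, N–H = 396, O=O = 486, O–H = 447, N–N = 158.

Bonds broken (reactants):
  N–H: 4 × 396 = 1584
  N–N: 1 × 158 = 158
  O=O: 1 × 486 = 486
  Σ(broken) = 2228 kJ
Bonds formed (products):
  N≡N: 1 × 917 = 917
  O–H: 4 × 447 = 1788
  Σ(formed) = 2705 kJ
ΔH = Σ(broken) − Σ(formed) = 2228 − 2705 = −477 kJ

ΔH ≈ −477 kJ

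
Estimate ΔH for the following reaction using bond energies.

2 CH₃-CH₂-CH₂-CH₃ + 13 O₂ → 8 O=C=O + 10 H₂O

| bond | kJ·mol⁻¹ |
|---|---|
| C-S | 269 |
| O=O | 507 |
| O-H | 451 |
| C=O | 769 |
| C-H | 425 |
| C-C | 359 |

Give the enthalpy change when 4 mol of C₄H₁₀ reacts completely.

ΔH = −8158 kJ

Bonds broken (reactants):
  C-C: 6 × 359 = 2154
  C-H: 20 × 425 = 8500
  O=O: 13 × 507 = 6591
  Σ(broken) = 17245 kJ
Bonds formed (products):
  C=O: 16 × 769 = 12304
  O-H: 20 × 451 = 9020
  Σ(formed) = 21324 kJ
ΔH = Σ(broken) − Σ(formed) = 17245 − 21324 = −4079 kJ
For 2× the reaction as written: 2 × (−4079) = −8158 kJ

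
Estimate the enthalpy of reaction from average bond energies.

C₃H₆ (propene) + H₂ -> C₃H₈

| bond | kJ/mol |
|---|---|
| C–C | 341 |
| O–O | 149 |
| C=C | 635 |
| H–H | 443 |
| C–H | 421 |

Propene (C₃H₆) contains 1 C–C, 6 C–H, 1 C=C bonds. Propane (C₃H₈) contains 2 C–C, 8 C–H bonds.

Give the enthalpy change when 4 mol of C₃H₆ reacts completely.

Bonds broken (reactants):
  C–C: 1 × 341 = 341
  C–H: 6 × 421 = 2526
  C=C: 1 × 635 = 635
  H–H: 1 × 443 = 443
  Σ(broken) = 3945 kJ
Bonds formed (products):
  C–C: 2 × 341 = 682
  C–H: 8 × 421 = 3368
  Σ(formed) = 4050 kJ
ΔH = Σ(broken) − Σ(formed) = 3945 − 4050 = −105 kJ
For 4× the reaction as written: 4 × (−105) = −420 kJ

ΔH = −420 kJ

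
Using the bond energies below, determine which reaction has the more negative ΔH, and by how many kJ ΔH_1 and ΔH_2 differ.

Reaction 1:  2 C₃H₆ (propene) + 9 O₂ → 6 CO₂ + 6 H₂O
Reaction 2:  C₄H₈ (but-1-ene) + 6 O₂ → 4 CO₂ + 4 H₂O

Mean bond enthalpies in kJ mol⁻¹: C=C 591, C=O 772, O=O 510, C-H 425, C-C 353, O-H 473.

Reaction 1, by 1159 kJ

Reaction 1:
  Bonds broken (reactants):
    C-C: 2 × 353 = 706
    C-H: 12 × 425 = 5100
    C=C: 2 × 591 = 1182
    O=O: 9 × 510 = 4590
    Σ(broken) = 11578 kJ
  Bonds formed (products):
    C=O: 12 × 772 = 9264
    O-H: 12 × 473 = 5676
    Σ(formed) = 14940 kJ
  ΔH_1 = 11578 − 14940 = −3362 kJ
Reaction 2:
  Bonds broken (reactants):
    C-C: 2 × 353 = 706
    C-H: 8 × 425 = 3400
    C=C: 1 × 591 = 591
    O=O: 6 × 510 = 3060
    Σ(broken) = 7757 kJ
  Bonds formed (products):
    C=O: 8 × 772 = 6176
    O-H: 8 × 473 = 3784
    Σ(formed) = 9960 kJ
  ΔH_2 = 7757 − 9960 = −2203 kJ
ΔH_1 − ΔH_2 = −1159 kJ, so reaction 1 has the more negative ΔH; |ΔH_1 − ΔH_2| = 1159 kJ.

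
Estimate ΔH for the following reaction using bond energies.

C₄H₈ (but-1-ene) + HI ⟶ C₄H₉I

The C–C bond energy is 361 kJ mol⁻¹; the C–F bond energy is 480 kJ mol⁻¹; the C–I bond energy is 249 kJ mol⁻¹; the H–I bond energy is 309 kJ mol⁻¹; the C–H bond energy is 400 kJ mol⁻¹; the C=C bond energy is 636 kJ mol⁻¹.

ΔH ≈ −65 kJ

Bonds broken (reactants):
  C–C: 2 × 361 = 722
  C–H: 8 × 400 = 3200
  C=C: 1 × 636 = 636
  H–I: 1 × 309 = 309
  Σ(broken) = 4867 kJ
Bonds formed (products):
  C–C: 3 × 361 = 1083
  C–H: 9 × 400 = 3600
  C–I: 1 × 249 = 249
  Σ(formed) = 4932 kJ
ΔH = Σ(broken) − Σ(formed) = 4867 − 4932 = −65 kJ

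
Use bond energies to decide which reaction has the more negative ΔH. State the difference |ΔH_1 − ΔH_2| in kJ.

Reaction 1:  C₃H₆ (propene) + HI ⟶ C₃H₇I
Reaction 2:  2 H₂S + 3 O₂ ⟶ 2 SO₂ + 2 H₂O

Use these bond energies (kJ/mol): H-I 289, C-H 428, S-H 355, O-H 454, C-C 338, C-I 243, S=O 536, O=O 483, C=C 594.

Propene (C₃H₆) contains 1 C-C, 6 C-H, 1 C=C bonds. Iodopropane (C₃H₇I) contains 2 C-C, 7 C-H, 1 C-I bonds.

Reaction 2, by 965 kJ

Reaction 1:
  Bonds broken (reactants):
    C-C: 1 × 338 = 338
    C-H: 6 × 428 = 2568
    C=C: 1 × 594 = 594
    H-I: 1 × 289 = 289
    Σ(broken) = 3789 kJ
  Bonds formed (products):
    C-C: 2 × 338 = 676
    C-H: 7 × 428 = 2996
    C-I: 1 × 243 = 243
    Σ(formed) = 3915 kJ
  ΔH_1 = 3789 − 3915 = −126 kJ
Reaction 2:
  Bonds broken (reactants):
    O=O: 3 × 483 = 1449
    S-H: 4 × 355 = 1420
    Σ(broken) = 2869 kJ
  Bonds formed (products):
    O-H: 4 × 454 = 1816
    S=O: 4 × 536 = 2144
    Σ(formed) = 3960 kJ
  ΔH_2 = 2869 − 3960 = −1091 kJ
ΔH_1 − ΔH_2 = +965 kJ, so reaction 2 has the more negative ΔH; |ΔH_1 − ΔH_2| = 965 kJ.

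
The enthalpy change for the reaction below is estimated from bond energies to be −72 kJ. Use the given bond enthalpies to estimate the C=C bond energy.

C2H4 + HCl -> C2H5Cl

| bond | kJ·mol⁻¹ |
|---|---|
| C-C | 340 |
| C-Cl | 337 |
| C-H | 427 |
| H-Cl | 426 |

D(C=C) ≈ 606 kJ/mol

Let D be the C=C bond energy.
Σ(broken) = 4×427 + 1×D + 1×426 = 2134 + D
Σ(formed) = 1×340 + 1×337 + 5×427 = 2812
ΔH = Σ(broken) − Σ(formed) = (2134 + D) − (2812) = −678 + D
Setting this equal to −72 kJ gives D = 606 kJ/mol.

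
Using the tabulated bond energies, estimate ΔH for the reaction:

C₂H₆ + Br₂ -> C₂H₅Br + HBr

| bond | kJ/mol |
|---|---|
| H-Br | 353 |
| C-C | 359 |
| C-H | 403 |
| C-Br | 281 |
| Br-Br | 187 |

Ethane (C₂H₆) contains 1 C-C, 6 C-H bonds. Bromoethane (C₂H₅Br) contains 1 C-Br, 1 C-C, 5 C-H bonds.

Bonds broken (reactants):
  Br-Br: 1 × 187 = 187
  C-C: 1 × 359 = 359
  C-H: 6 × 403 = 2418
  Σ(broken) = 2964 kJ
Bonds formed (products):
  C-Br: 1 × 281 = 281
  C-C: 1 × 359 = 359
  C-H: 5 × 403 = 2015
  H-Br: 1 × 353 = 353
  Σ(formed) = 3008 kJ
ΔH = Σ(broken) − Σ(formed) = 2964 − 3008 = −44 kJ

ΔH ≈ −44 kJ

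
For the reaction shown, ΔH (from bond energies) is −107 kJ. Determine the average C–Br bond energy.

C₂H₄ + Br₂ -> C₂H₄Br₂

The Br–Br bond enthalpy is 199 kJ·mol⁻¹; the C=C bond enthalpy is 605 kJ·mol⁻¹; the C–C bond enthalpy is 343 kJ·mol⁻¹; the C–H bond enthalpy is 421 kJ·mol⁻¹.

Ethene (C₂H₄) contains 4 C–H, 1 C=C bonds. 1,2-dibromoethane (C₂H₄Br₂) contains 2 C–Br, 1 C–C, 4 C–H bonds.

D(C–Br) ≈ 284 kJ/mol

Let D be the C–Br bond energy.
Σ(broken) = 1×199 + 4×421 + 1×605 = 2488
Σ(formed) = 2×D + 1×343 + 4×421 = 2027 + 2D
ΔH = Σ(broken) − Σ(formed) = (2488) − (2027 + 2D) = +461 − 2D
Setting this equal to −107 kJ gives 2D = 568, so D = 284 kJ/mol.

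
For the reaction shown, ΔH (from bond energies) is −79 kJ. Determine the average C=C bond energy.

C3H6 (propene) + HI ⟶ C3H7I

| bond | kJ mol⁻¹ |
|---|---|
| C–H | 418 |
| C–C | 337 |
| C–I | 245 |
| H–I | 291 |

Let D be the C=C bond energy.
Σ(broken) = 1×337 + 6×418 + 1×D + 1×291 = 3136 + D
Σ(formed) = 2×337 + 7×418 + 1×245 = 3845
ΔH = Σ(broken) − Σ(formed) = (3136 + D) − (3845) = −709 + D
Setting this equal to −79 kJ gives D = 630 kJ/mol.

D(C=C) ≈ 630 kJ/mol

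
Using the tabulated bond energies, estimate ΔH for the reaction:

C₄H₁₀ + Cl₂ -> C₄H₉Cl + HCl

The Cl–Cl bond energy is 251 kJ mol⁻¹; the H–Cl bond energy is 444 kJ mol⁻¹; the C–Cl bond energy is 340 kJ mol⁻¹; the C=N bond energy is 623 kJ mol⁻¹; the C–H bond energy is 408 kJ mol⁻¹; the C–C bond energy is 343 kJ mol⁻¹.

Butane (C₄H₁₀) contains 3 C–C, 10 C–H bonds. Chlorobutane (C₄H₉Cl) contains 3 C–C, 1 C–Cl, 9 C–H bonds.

ΔH ≈ −125 kJ

Bonds broken (reactants):
  C–C: 3 × 343 = 1029
  C–H: 10 × 408 = 4080
  Cl–Cl: 1 × 251 = 251
  Σ(broken) = 5360 kJ
Bonds formed (products):
  C–C: 3 × 343 = 1029
  C–Cl: 1 × 340 = 340
  C–H: 9 × 408 = 3672
  H–Cl: 1 × 444 = 444
  Σ(formed) = 5485 kJ
ΔH = Σ(broken) − Σ(formed) = 5360 − 5485 = −125 kJ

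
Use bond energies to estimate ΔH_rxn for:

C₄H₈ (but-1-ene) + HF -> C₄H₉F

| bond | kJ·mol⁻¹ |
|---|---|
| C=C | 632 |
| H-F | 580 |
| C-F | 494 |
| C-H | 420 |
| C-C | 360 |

Bonds broken (reactants):
  C-C: 2 × 360 = 720
  C-H: 8 × 420 = 3360
  C=C: 1 × 632 = 632
  H-F: 1 × 580 = 580
  Σ(broken) = 5292 kJ
Bonds formed (products):
  C-C: 3 × 360 = 1080
  C-F: 1 × 494 = 494
  C-H: 9 × 420 = 3780
  Σ(formed) = 5354 kJ
ΔH = Σ(broken) − Σ(formed) = 5292 − 5354 = −62 kJ

ΔH ≈ −62 kJ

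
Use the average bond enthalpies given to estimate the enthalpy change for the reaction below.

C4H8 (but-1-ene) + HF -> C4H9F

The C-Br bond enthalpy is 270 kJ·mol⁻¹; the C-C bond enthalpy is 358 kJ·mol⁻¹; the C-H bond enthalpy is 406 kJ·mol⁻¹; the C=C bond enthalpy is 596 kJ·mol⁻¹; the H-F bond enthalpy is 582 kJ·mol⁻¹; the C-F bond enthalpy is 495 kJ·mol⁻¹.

ΔH ≈ −81 kJ

Bonds broken (reactants):
  C-C: 2 × 358 = 716
  C-H: 8 × 406 = 3248
  C=C: 1 × 596 = 596
  H-F: 1 × 582 = 582
  Σ(broken) = 5142 kJ
Bonds formed (products):
  C-C: 3 × 358 = 1074
  C-F: 1 × 495 = 495
  C-H: 9 × 406 = 3654
  Σ(formed) = 5223 kJ
ΔH = Σ(broken) − Σ(formed) = 5142 − 5223 = −81 kJ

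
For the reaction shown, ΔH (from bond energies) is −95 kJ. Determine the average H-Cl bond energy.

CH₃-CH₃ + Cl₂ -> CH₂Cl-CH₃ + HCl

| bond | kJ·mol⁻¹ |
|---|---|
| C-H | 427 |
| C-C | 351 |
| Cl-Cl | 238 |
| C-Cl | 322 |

D(H-Cl) ≈ 438 kJ/mol

Let D be the H-Cl bond energy.
Σ(broken) = 1×351 + 6×427 + 1×238 = 3151
Σ(formed) = 1×351 + 1×322 + 5×427 + 1×D = 2808 + D
ΔH = Σ(broken) − Σ(formed) = (3151) − (2808 + D) = +343 − D
Setting this equal to −95 kJ gives D = 438 kJ/mol.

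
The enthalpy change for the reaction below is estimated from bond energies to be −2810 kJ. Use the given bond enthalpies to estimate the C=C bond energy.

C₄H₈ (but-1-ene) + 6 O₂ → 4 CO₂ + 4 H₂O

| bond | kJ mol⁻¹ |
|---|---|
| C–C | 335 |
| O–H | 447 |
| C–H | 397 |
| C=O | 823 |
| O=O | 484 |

Let D be the C=C bond energy.
Σ(broken) = 2×335 + 8×397 + 1×D + 6×484 = 6750 + D
Σ(formed) = 8×823 + 8×447 = 10160
ΔH = Σ(broken) − Σ(formed) = (6750 + D) − (10160) = −3410 + D
Setting this equal to −2810 kJ gives D = 600 kJ/mol.

D(C=C) ≈ 600 kJ/mol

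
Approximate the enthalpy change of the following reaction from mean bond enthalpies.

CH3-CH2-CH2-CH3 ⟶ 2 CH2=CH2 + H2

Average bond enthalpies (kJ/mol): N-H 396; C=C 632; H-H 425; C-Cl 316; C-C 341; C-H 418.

Bonds broken (reactants):
  C-C: 3 × 341 = 1023
  C-H: 10 × 418 = 4180
  Σ(broken) = 5203 kJ
Bonds formed (products):
  C-H: 8 × 418 = 3344
  C=C: 2 × 632 = 1264
  H-H: 1 × 425 = 425
  Σ(formed) = 5033 kJ
ΔH = Σ(broken) − Σ(formed) = 5203 − 5033 = +170 kJ

ΔH ≈ +170 kJ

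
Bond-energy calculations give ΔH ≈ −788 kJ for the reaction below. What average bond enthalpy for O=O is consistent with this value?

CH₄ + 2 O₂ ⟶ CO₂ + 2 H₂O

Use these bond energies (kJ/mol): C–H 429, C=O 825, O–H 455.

Let D be the O=O bond energy.
Σ(broken) = 4×429 + 2×D = 1716 + 2D
Σ(formed) = 2×825 + 4×455 = 3470
ΔH = Σ(broken) − Σ(formed) = (1716 + 2D) − (3470) = −1754 + 2D
Setting this equal to −788 kJ gives 2D = 966, so D = 483 kJ/mol.

D(O=O) ≈ 483 kJ/mol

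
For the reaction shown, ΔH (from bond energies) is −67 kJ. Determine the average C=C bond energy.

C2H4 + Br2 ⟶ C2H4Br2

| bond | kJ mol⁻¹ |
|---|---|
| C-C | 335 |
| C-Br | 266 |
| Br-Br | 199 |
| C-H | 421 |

Let D be the C=C bond energy.
Σ(broken) = 1×199 + 4×421 + 1×D = 1883 + D
Σ(formed) = 2×266 + 1×335 + 4×421 = 2551
ΔH = Σ(broken) − Σ(formed) = (1883 + D) − (2551) = −668 + D
Setting this equal to −67 kJ gives D = 601 kJ/mol.

D(C=C) ≈ 601 kJ/mol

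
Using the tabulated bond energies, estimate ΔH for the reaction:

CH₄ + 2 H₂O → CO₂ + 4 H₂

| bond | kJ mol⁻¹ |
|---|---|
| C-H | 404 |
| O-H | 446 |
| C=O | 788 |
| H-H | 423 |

Bonds broken (reactants):
  C-H: 4 × 404 = 1616
  O-H: 4 × 446 = 1784
  Σ(broken) = 3400 kJ
Bonds formed (products):
  C=O: 2 × 788 = 1576
  H-H: 4 × 423 = 1692
  Σ(formed) = 3268 kJ
ΔH = Σ(broken) − Σ(formed) = 3400 − 3268 = +132 kJ

ΔH ≈ +132 kJ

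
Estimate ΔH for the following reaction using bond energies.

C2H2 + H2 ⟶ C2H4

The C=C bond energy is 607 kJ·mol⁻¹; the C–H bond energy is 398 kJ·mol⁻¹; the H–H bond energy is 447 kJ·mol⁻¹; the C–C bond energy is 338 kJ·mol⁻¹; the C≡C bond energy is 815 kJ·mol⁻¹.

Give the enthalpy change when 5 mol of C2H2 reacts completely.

ΔH = −705 kJ

Bonds broken (reactants):
  C≡C: 1 × 815 = 815
  C–H: 2 × 398 = 796
  H–H: 1 × 447 = 447
  Σ(broken) = 2058 kJ
Bonds formed (products):
  C–H: 4 × 398 = 1592
  C=C: 1 × 607 = 607
  Σ(formed) = 2199 kJ
ΔH = Σ(broken) − Σ(formed) = 2058 − 2199 = −141 kJ
For 5× the reaction as written: 5 × (−141) = −705 kJ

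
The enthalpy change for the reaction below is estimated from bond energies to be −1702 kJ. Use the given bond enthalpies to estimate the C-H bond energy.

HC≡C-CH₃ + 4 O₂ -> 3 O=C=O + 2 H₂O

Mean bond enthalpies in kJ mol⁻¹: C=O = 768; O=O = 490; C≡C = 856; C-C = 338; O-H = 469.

Let D be the C-H bond energy.
Σ(broken) = 1×856 + 1×338 + 4×D + 4×490 = 3154 + 4D
Σ(formed) = 6×768 + 4×469 = 6484
ΔH = Σ(broken) − Σ(formed) = (3154 + 4D) − (6484) = −3330 + 4D
Setting this equal to −1702 kJ gives 4D = 1628, so D = 407 kJ/mol.

D(C-H) ≈ 407 kJ/mol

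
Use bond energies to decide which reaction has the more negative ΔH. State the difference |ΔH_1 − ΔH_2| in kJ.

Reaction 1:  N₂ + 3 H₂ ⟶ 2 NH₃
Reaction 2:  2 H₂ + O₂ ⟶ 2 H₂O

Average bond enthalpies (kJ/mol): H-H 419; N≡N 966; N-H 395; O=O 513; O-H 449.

Reaction 1:
  Bonds broken (reactants):
    H-H: 3 × 419 = 1257
    N≡N: 1 × 966 = 966
    Σ(broken) = 2223 kJ
  Bonds formed (products):
    N-H: 6 × 395 = 2370
    Σ(formed) = 2370 kJ
  ΔH_1 = 2223 − 2370 = −147 kJ
Reaction 2:
  Bonds broken (reactants):
    H-H: 2 × 419 = 838
    O=O: 1 × 513 = 513
    Σ(broken) = 1351 kJ
  Bonds formed (products):
    O-H: 4 × 449 = 1796
    Σ(formed) = 1796 kJ
  ΔH_2 = 1351 − 1796 = −445 kJ
ΔH_1 − ΔH_2 = +298 kJ, so reaction 2 has the more negative ΔH; |ΔH_1 − ΔH_2| = 298 kJ.

Reaction 2, by 298 kJ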